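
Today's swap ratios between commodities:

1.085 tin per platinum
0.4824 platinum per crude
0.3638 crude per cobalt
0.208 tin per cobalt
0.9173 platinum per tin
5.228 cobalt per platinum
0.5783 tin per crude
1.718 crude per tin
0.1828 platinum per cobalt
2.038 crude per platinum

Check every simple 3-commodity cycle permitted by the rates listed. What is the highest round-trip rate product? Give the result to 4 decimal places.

crude→tin→platinum→crude: 0.5783 × 0.9173 × 2.038 = 1.08111
platinum→cobalt→tin→platinum: 5.228 × 0.208 × 0.9173 = 0.99749
crude→platinum→cobalt→crude: 0.4824 × 5.228 × 0.3638 = 0.91750
crude→platinum→tin→crude: 0.4824 × 1.085 × 1.718 = 0.89921
Maximum is crude→tin→platinum→crude at 1.0811; arbitrage exists.

1.0811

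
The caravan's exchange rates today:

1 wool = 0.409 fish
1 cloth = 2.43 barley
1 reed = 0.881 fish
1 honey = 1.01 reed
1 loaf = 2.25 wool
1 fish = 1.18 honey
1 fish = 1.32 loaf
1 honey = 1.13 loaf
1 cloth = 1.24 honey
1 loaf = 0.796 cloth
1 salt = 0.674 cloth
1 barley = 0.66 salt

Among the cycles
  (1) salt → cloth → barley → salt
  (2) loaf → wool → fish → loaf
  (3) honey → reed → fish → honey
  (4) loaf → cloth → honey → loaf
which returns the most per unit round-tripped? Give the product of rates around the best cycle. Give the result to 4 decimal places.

1.2147

(1) 0.674 × 2.43 × 0.66 = 1.08096
(2) 2.25 × 0.409 × 1.32 = 1.21473
(3) 1.01 × 0.881 × 1.18 = 1.04998
(4) 0.796 × 1.24 × 1.13 = 1.11536
Highest is cycle (2) at 1.2147 (>1, arbitrage).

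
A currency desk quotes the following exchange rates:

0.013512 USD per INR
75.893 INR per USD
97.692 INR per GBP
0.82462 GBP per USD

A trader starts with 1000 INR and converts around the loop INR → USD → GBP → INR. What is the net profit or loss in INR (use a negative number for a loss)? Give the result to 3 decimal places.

1000 INR × 0.013512 = 13.512 USD
13.512 USD × 0.82462 = 11.14226544 GBP
11.14226544 GBP × 97.692 = 1088.51019536448 INR
Net change: 1088.51019536448 − 1000 = 88.51019536448 INR

88.510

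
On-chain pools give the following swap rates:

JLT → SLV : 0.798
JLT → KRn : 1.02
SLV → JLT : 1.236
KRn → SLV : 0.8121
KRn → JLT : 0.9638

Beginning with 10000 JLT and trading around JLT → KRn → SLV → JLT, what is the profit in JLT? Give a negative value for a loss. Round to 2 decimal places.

238.31

10000 JLT × 1.02 = 10200 KRn
10200 KRn × 0.8121 = 8283.42 SLV
8283.42 SLV × 1.236 = 10238.30712 JLT
Net change: 10238.30712 − 10000 = 238.30712 JLT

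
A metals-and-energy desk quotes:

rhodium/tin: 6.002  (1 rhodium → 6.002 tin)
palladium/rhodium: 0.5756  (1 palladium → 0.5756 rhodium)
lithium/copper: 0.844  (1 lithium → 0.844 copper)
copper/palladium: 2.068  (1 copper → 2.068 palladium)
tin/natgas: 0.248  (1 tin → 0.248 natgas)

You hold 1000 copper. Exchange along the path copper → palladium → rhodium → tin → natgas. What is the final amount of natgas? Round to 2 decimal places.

1000 copper × 2.068 = 2068 palladium
2068 palladium × 0.5756 = 1190.3408 rhodium
1190.3408 rhodium × 6.002 = 7144.4254816 tin
7144.4254816 tin × 0.248 = 1771.8175194368 natgas

1771.82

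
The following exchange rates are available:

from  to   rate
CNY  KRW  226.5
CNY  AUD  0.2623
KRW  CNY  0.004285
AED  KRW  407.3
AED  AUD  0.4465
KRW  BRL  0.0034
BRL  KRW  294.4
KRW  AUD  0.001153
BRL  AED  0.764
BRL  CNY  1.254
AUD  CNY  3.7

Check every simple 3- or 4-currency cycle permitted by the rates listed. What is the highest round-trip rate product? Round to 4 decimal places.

AED→KRW→BRL→AED: 407.3 × 0.0034 × 0.764 = 1.05800
AUD→CNY→KRW→AUD: 3.7 × 226.5 × 0.001153 = 0.96627
CNY→KRW→BRL→CNY: 226.5 × 0.0034 × 1.254 = 0.96571
Maximum is AED→KRW→BRL→AED at 1.0580; arbitrage exists.

1.0580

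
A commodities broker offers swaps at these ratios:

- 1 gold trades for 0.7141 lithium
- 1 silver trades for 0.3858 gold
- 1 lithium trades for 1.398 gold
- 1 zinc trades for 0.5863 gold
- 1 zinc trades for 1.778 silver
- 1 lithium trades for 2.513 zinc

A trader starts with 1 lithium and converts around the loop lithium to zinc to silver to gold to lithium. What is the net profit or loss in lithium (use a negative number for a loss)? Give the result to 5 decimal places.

1 lithium × 2.513 = 2.513 zinc
2.513 zinc × 1.778 = 4.468114 silver
4.468114 silver × 0.3858 = 1.7237983812 gold
1.7237983812 gold × 0.7141 = 1.23096442401492 lithium
Net change: 1.23096442401492 − 1 = 0.23096442401492 lithium

0.23096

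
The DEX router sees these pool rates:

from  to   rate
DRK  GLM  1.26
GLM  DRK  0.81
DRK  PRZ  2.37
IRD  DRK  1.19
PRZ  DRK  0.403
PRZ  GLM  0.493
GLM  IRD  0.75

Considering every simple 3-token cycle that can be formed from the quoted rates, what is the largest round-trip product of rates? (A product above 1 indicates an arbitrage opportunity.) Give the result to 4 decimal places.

1.1246

DRK→GLM→IRD→DRK: 1.26 × 0.75 × 1.19 = 1.12455
PRZ→GLM→DRK→PRZ: 0.493 × 0.81 × 2.37 = 0.94641
Maximum is DRK→GLM→IRD→DRK at 1.1246; arbitrage exists.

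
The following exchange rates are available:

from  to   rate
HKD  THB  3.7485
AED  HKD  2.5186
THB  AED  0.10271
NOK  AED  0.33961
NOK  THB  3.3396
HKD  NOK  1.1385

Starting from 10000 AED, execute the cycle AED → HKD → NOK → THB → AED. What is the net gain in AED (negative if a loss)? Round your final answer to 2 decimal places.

10000 AED × 2.5186 = 25186 HKD
25186 HKD × 1.1385 = 28674.261 NOK
28674.261 NOK × 3.3396 = 95760.5620356 THB
95760.5620356 THB × 0.10271 = 9835.567326676476 AED
Net change: 9835.567326676476 − 10000 = -164.432673323524 AED

-164.43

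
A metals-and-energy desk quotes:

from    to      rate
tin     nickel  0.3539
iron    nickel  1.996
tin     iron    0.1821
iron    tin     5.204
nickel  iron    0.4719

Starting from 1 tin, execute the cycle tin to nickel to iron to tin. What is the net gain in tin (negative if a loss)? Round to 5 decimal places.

-0.13090

1 tin × 0.3539 = 0.3539 nickel
0.3539 nickel × 0.4719 = 0.16700541 iron
0.16700541 iron × 5.204 = 0.86909615364 tin
Net change: 0.86909615364 − 1 = -0.13090384636 tin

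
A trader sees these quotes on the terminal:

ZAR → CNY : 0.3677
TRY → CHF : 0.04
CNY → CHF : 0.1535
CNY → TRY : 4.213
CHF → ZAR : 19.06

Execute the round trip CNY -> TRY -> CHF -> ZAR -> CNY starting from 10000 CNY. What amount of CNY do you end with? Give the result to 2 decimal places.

10000 CNY × 4.213 = 42130 TRY
42130 TRY × 0.04 = 1685.2 CHF
1685.2 CHF × 19.06 = 32119.912 ZAR
32119.912 ZAR × 0.3677 = 11810.4916424 CNY

11810.49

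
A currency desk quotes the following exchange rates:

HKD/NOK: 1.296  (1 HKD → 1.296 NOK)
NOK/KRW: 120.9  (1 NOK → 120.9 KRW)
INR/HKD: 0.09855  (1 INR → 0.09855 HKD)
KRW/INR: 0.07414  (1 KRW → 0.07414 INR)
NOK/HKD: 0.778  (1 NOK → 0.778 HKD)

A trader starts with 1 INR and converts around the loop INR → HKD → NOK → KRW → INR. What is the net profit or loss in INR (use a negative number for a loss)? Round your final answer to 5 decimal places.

0.14483

1 INR × 0.09855 = 0.09855 HKD
0.09855 HKD × 1.296 = 0.1277208 NOK
0.1277208 NOK × 120.9 = 15.44144472 KRW
15.44144472 KRW × 0.07414 = 1.1448287115408 INR
Net change: 1.1448287115408 − 1 = 0.1448287115408 INR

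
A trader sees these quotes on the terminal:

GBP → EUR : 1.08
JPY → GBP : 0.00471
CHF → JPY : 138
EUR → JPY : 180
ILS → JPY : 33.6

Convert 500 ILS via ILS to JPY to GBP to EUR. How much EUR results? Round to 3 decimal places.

85.458

500 ILS × 33.6 = 16800 JPY
16800 JPY × 0.00471 = 79.128 GBP
79.128 GBP × 1.08 = 85.45824 EUR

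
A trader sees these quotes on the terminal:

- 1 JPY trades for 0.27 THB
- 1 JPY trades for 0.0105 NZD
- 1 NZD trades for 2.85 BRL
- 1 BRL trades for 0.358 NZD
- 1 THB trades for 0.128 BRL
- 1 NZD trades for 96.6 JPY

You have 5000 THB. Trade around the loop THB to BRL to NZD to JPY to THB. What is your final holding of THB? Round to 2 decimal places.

5000 THB × 0.128 = 640 BRL
640 BRL × 0.358 = 229.12 NZD
229.12 NZD × 96.6 = 22132.992 JPY
22132.992 JPY × 0.27 = 5975.90784 THB

5975.91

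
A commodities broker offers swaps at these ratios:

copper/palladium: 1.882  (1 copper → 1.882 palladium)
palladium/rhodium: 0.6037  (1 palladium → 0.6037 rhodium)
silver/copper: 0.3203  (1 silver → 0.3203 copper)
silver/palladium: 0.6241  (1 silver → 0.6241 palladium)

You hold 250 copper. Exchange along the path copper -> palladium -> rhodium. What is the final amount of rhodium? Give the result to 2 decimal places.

250 copper × 1.882 = 470.5 palladium
470.5 palladium × 0.6037 = 284.04085 rhodium

284.04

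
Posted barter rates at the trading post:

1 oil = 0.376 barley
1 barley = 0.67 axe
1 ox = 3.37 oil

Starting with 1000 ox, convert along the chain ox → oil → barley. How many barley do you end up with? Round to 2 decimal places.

1267.12

1000 ox × 3.37 = 3370 oil
3370 oil × 0.376 = 1267.12 barley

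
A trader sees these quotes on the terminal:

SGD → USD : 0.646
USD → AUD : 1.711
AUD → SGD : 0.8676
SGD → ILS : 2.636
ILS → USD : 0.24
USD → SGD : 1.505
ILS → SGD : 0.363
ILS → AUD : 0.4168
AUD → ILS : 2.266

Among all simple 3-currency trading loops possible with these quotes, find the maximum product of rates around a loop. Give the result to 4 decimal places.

0.9590

SGD→USD→AUD→SGD: 0.646 × 1.711 × 0.8676 = 0.95896
SGD→ILS→AUD→SGD: 2.636 × 0.4168 × 0.8676 = 0.95322
SGD→ILS→USD→SGD: 2.636 × 0.24 × 1.505 = 0.95212
USD→AUD→ILS→USD: 1.711 × 2.266 × 0.24 = 0.93051
Maximum is SGD→USD→AUD→SGD at 0.9590; no arbitrage — every cycle loses value.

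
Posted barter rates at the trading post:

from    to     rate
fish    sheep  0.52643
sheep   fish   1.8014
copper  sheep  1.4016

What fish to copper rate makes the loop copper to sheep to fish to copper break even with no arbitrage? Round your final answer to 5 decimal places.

Known legs of the cycle: 1.4016 × 1.8014 = 2.52484224
For no arbitrage the full-cycle product must be 1, so the missing rate is 1 / 2.52484224 ≈ 0.3960643.

0.39606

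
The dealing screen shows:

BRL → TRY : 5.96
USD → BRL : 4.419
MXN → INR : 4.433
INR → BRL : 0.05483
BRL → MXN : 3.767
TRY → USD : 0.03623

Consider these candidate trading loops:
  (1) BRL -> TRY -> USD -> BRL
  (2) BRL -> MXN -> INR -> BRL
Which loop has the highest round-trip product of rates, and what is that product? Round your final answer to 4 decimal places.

0.9542

(1) 5.96 × 0.03623 × 4.419 = 0.95420
(2) 3.767 × 4.433 × 0.05483 = 0.91561
Highest is cycle (1) at 0.9542 (≤1, no arbitrage).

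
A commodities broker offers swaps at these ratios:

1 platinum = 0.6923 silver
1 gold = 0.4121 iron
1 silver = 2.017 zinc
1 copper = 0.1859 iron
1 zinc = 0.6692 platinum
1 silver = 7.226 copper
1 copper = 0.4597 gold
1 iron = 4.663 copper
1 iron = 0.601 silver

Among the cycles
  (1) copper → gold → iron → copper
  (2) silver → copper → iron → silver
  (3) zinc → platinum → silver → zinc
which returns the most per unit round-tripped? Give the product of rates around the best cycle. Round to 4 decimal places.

(1) 0.4597 × 0.4121 × 4.663 = 0.88337
(2) 7.226 × 0.1859 × 0.601 = 0.80733
(3) 0.6692 × 0.6923 × 2.017 = 0.93445
Highest is cycle (3) at 0.9345 (≤1, no arbitrage).

0.9345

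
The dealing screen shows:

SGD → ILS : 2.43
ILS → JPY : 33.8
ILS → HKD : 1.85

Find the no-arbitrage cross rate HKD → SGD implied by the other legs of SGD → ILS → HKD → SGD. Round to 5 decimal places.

0.22244

Known legs of the cycle: 2.43 × 1.85 = 4.4955
For no arbitrage the full-cycle product must be 1, so the missing rate is 1 / 4.4955 ≈ 0.2224447.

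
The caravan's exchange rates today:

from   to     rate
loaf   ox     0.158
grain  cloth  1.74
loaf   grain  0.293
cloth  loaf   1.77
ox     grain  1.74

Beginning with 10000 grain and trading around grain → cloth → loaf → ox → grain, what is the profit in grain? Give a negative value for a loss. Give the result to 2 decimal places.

10000 grain × 1.74 = 17400 cloth
17400 cloth × 1.77 = 30798 loaf
30798 loaf × 0.158 = 4866.084 ox
4866.084 ox × 1.74 = 8466.98616 grain
Net change: 8466.98616 − 10000 = -1533.01384 grain

-1533.01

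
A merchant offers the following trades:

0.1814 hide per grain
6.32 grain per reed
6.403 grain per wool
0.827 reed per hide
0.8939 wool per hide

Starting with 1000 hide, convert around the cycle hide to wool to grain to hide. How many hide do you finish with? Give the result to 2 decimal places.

1038.27

1000 hide × 0.8939 = 893.9 wool
893.9 wool × 6.403 = 5723.6417 grain
5723.6417 grain × 0.1814 = 1038.26860438 hide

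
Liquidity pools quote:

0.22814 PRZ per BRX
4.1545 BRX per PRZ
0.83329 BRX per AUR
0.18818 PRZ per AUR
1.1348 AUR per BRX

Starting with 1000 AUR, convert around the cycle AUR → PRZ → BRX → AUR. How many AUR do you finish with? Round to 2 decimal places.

1000 AUR × 0.18818 = 188.18 PRZ
188.18 PRZ × 4.1545 = 781.79381 BRX
781.79381 BRX × 1.1348 = 887.179615588 AUR

887.18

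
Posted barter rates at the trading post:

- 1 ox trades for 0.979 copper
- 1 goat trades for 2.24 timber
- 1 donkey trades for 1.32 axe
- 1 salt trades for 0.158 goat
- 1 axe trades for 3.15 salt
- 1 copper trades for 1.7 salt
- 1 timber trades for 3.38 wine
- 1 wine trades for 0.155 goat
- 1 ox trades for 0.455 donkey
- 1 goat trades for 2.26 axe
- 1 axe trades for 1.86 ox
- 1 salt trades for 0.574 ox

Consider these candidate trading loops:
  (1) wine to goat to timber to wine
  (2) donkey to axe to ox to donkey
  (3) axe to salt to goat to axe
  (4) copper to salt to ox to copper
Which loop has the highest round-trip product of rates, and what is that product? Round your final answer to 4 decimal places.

1.1735

(1) 0.155 × 2.24 × 3.38 = 1.17354
(2) 1.32 × 1.86 × 0.455 = 1.11712
(3) 3.15 × 0.158 × 2.26 = 1.12480
(4) 1.7 × 0.574 × 0.979 = 0.95531
Highest is cycle (1) at 1.1735 (>1, arbitrage).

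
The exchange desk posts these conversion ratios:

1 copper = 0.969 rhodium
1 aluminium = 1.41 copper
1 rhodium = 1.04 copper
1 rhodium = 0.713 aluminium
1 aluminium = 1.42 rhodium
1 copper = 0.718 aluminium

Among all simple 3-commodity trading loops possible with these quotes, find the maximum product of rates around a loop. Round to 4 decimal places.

1.0603

copper→aluminium→rhodium→copper: 0.718 × 1.42 × 1.04 = 1.06034
copper→rhodium→aluminium→copper: 0.969 × 0.713 × 1.41 = 0.97416
Maximum is copper→aluminium→rhodium→copper at 1.0603; arbitrage exists.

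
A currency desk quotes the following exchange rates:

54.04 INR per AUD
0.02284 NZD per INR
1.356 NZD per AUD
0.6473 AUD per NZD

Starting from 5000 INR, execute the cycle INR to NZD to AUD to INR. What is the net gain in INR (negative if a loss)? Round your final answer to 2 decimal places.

-1005.27

5000 INR × 0.02284 = 114.2 NZD
114.2 NZD × 0.6473 = 73.92166 AUD
73.92166 AUD × 54.04 = 3994.7265064 INR
Net change: 3994.7265064 − 5000 = -1005.2734936 INR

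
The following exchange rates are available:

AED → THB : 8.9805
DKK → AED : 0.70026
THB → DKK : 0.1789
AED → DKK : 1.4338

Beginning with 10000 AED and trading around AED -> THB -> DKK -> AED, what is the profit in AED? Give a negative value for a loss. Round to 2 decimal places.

10000 AED × 8.9805 = 89805 THB
89805 THB × 0.1789 = 16066.1145 DKK
16066.1145 DKK × 0.70026 = 11250.45733977 AED
Net change: 11250.45733977 − 10000 = 1250.45733977 AED

1250.46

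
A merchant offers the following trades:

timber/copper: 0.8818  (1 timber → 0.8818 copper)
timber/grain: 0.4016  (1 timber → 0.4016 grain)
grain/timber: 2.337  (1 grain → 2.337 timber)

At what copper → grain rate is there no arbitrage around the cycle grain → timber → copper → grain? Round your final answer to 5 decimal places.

Known legs of the cycle: 2.337 × 0.8818 = 2.0607666
For no arbitrage the full-cycle product must be 1, so the missing rate is 1 / 2.0607666 ≈ 0.4852563.

0.48526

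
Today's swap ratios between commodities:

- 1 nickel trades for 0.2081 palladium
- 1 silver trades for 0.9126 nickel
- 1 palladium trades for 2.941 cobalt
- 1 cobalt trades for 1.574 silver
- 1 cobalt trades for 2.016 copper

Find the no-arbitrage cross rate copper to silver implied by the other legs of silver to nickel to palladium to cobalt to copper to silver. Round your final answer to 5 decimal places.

Known legs of the cycle: 0.9126 × 0.2081 × 2.941 × 2.016 = 1.12599923881536
For no arbitrage the full-cycle product must be 1, so the missing rate is 1 / 1.12599923881536 ≈ 0.8881001.

0.88810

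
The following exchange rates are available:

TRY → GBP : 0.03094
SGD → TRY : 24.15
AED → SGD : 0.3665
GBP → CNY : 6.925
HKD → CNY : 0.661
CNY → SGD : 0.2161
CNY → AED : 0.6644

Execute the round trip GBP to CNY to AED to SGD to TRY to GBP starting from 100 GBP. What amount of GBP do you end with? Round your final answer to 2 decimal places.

100 GBP × 6.925 = 692.5 CNY
692.5 CNY × 0.6644 = 460.097 AED
460.097 AED × 0.3665 = 168.6255505 SGD
168.6255505 SGD × 24.15 = 4072.307044575 TRY
4072.307044575 TRY × 0.03094 = 125.9971799591505 GBP

126.00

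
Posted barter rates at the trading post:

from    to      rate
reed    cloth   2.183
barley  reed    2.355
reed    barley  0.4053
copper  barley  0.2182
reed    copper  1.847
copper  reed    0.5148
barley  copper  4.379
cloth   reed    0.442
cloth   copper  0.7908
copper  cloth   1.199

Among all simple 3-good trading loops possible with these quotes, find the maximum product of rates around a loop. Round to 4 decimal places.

cloth→reed→copper→cloth: 0.442 × 1.847 × 1.199 = 0.97883
barley→reed→copper→barley: 2.355 × 1.847 × 0.2182 = 0.94910
barley→copper→reed→barley: 4.379 × 0.5148 × 0.4053 = 0.91367
cloth→copper→reed→cloth: 0.7908 × 0.5148 × 2.183 = 0.88871
Maximum is cloth→reed→copper→cloth at 0.9788; no arbitrage — every cycle loses value.

0.9788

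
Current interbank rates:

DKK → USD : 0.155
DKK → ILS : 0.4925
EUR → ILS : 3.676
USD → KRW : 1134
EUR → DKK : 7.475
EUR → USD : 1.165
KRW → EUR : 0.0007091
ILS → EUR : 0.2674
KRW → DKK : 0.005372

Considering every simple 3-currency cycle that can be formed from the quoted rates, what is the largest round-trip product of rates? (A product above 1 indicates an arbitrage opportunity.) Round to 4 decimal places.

0.9844

DKK→ILS→EUR→DKK: 0.4925 × 0.2674 × 7.475 = 0.98442
DKK→USD→KRW→DKK: 0.155 × 1134 × 0.005372 = 0.94424
KRW→EUR→USD→KRW: 0.0007091 × 1.165 × 1134 = 0.93680
Maximum is DKK→ILS→EUR→DKK at 0.9844; no arbitrage — every cycle loses value.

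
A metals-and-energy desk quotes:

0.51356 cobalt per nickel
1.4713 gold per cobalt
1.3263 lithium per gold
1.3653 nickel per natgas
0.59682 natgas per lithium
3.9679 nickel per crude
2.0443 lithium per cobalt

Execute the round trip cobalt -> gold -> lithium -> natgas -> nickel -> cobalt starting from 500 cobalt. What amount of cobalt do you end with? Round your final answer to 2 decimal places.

408.30

500 cobalt × 1.4713 = 735.65 gold
735.65 gold × 1.3263 = 975.692595 lithium
975.692595 lithium × 0.59682 = 582.3128545479 natgas
582.3128545479 natgas × 1.3653 = 795.03174031424787 nickel
795.03174031424787 nickel × 0.51356 = 408.2965005557851361172 cobalt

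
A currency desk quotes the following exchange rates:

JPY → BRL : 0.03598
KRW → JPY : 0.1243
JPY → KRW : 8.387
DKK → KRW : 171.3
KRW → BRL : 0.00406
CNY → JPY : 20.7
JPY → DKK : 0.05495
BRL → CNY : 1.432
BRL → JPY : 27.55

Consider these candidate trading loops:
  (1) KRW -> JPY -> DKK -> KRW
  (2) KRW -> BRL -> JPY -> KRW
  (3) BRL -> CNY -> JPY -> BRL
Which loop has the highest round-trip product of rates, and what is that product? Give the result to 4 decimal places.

(1) 0.1243 × 0.05495 × 171.3 = 1.17003
(2) 0.00406 × 27.55 × 8.387 = 0.93811
(3) 1.432 × 20.7 × 0.03598 = 1.06653
Highest is cycle (1) at 1.1700 (>1, arbitrage).

1.1700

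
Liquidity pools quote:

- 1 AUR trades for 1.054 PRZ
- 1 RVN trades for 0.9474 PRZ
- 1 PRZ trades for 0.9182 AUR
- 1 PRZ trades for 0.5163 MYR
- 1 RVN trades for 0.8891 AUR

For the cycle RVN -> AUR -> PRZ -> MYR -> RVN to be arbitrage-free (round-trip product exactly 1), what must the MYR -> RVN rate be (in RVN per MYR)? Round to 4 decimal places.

Known legs of the cycle: 0.8891 × 1.054 × 0.5163 = 0.48383061582
For no arbitrage the full-cycle product must be 1, so the missing rate is 1 / 0.48383061582 ≈ 2.066839.

2.0668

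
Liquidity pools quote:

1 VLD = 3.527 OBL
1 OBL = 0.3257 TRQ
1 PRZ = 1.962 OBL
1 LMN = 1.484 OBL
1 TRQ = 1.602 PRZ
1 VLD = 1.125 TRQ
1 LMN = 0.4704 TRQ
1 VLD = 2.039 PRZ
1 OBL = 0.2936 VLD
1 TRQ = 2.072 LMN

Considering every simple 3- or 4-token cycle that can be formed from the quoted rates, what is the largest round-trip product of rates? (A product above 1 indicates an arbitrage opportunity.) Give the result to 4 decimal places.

PRZ→OBL→VLD→PRZ: 1.962 × 0.2936 × 2.039 = 1.17455
TRQ→PRZ→OBL→VLD→TRQ: 1.602 × 1.962 × 0.2936 × 1.125 = 1.03817
TRQ→PRZ→OBL→TRQ: 1.602 × 1.962 × 0.3257 = 1.02372
TRQ→LMN→OBL→VLD→TRQ: 2.072 × 1.484 × 0.2936 × 1.125 = 1.01562
TRQ→LMN→OBL→TRQ: 2.072 × 1.484 × 0.3257 = 1.00148
Maximum is PRZ→OBL→VLD→PRZ at 1.1746; arbitrage exists.

1.1746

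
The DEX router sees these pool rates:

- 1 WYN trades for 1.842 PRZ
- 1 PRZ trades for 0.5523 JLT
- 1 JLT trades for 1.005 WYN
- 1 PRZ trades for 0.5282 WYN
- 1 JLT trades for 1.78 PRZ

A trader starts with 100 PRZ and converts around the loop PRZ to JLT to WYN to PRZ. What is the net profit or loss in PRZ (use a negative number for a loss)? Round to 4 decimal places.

2.2423

100 PRZ × 0.5523 = 55.23 JLT
55.23 JLT × 1.005 = 55.50615 WYN
55.50615 WYN × 1.842 = 102.2423283 PRZ
Net change: 102.2423283 − 100 = 2.2423283 PRZ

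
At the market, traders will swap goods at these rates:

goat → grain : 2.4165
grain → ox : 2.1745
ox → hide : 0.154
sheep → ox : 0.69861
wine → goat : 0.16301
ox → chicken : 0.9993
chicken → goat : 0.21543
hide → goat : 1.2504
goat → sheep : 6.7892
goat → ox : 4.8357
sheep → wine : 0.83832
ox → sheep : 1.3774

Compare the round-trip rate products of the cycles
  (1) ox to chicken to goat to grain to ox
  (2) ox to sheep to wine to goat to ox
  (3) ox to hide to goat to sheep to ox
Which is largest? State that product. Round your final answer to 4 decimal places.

(1) 0.9993 × 0.21543 × 2.4165 × 2.1745 = 1.13122
(2) 1.3774 × 0.83832 × 0.16301 × 4.8357 = 0.91021
(3) 0.154 × 1.2504 × 6.7892 × 0.69861 = 0.91332
Highest is cycle (1) at 1.1312 (>1, arbitrage).

1.1312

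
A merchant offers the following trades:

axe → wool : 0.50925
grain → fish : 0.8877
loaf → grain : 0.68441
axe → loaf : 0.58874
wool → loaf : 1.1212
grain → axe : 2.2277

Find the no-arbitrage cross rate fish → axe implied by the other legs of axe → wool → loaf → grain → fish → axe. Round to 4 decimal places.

Known legs of the cycle: 0.50925 × 1.1212 × 0.68441 × 0.8877 = 0.3468939240301227
For no arbitrage the full-cycle product must be 1, so the missing rate is 1 / 0.3468939240301227 ≈ 2.882726.

2.8827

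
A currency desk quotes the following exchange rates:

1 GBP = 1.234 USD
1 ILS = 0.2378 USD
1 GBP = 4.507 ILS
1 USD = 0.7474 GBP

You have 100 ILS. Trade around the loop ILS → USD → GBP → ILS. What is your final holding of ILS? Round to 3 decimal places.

100 ILS × 0.2378 = 23.78 USD
23.78 USD × 0.7474 = 17.773172 GBP
17.773172 GBP × 4.507 = 80.103686204 ILS

80.104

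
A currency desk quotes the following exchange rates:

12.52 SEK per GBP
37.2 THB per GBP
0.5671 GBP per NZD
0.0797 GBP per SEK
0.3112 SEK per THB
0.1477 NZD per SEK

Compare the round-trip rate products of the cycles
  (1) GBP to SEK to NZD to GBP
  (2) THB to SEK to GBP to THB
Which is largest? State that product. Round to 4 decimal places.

(1) 12.52 × 0.1477 × 0.5671 = 1.04868
(2) 0.3112 × 0.0797 × 37.2 = 0.92266
Highest is cycle (1) at 1.0487 (>1, arbitrage).

1.0487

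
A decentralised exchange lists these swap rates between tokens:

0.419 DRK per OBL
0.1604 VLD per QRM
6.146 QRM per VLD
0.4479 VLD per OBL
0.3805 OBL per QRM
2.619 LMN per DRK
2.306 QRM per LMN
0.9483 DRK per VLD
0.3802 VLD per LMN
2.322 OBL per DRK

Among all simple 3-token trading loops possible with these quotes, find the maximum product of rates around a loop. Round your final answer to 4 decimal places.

OBL→VLD→QRM→OBL: 0.4479 × 6.146 × 0.3805 = 1.04744
OBL→VLD→DRK→OBL: 0.4479 × 0.9483 × 2.322 = 0.98625
LMN→VLD→DRK→LMN: 0.3802 × 0.9483 × 2.619 = 0.94426
Maximum is OBL→VLD→QRM→OBL at 1.0474; arbitrage exists.

1.0474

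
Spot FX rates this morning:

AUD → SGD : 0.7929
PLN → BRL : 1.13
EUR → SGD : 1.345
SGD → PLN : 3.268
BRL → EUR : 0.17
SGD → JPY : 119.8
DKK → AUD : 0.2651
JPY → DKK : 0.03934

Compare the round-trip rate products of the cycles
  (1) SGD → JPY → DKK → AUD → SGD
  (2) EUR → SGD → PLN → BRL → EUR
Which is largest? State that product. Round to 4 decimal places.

(1) 119.8 × 0.03934 × 0.2651 × 0.7929 = 0.99065
(2) 1.345 × 3.268 × 1.13 × 0.17 = 0.84437
Highest is cycle (1) at 0.9906 (≤1, no arbitrage).

0.9906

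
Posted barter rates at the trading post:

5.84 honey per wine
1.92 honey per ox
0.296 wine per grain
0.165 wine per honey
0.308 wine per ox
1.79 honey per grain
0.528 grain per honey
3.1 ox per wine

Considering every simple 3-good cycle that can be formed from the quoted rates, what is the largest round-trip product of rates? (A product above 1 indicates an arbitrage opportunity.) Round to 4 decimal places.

honey→wine→ox→honey: 0.165 × 3.1 × 1.92 = 0.98208
honey→grain→wine→honey: 0.528 × 0.296 × 5.84 = 0.91272
Maximum is honey→wine→ox→honey at 0.9821; no arbitrage — every cycle loses value.

0.9821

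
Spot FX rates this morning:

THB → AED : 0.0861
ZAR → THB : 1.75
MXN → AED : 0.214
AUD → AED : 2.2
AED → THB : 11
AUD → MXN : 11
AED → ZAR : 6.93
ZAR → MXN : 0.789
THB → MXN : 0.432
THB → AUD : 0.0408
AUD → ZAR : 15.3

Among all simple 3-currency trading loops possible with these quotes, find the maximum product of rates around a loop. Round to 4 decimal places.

1.1701

ZAR→MXN→AED→ZAR: 0.789 × 0.214 × 6.93 = 1.17010
ZAR→THB→AUD→ZAR: 1.75 × 0.0408 × 15.3 = 1.09242
ZAR→THB→AED→ZAR: 1.75 × 0.0861 × 6.93 = 1.04418
MXN→AED→THB→MXN: 0.214 × 11 × 0.432 = 1.01693
AUD→AED→THB→AUD: 2.2 × 11 × 0.0408 = 0.98736
Maximum is ZAR→MXN→AED→ZAR at 1.1701; arbitrage exists.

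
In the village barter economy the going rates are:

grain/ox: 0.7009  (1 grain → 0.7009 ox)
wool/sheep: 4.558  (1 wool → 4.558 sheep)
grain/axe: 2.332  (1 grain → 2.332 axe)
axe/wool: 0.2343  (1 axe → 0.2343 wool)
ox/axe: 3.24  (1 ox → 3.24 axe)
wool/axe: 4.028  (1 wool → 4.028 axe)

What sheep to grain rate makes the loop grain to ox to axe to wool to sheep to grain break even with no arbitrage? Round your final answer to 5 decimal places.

0.41234

Known legs of the cycle: 0.7009 × 3.24 × 0.2343 × 4.558 = 2.4252006704904
For no arbitrage the full-cycle product must be 1, so the missing rate is 1 / 2.4252006704904 ≈ 0.4123370.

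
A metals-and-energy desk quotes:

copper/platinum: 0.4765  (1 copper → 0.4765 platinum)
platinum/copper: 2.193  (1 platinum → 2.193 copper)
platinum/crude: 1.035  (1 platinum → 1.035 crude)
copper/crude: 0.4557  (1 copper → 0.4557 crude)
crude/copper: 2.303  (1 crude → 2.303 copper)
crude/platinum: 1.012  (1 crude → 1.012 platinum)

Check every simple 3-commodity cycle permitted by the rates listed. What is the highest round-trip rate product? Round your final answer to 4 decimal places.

1.1358

platinum→crude→copper→platinum: 1.035 × 2.303 × 0.4765 = 1.13579
platinum→copper→crude→platinum: 2.193 × 0.4557 × 1.012 = 1.01134
Maximum is platinum→crude→copper→platinum at 1.1358; arbitrage exists.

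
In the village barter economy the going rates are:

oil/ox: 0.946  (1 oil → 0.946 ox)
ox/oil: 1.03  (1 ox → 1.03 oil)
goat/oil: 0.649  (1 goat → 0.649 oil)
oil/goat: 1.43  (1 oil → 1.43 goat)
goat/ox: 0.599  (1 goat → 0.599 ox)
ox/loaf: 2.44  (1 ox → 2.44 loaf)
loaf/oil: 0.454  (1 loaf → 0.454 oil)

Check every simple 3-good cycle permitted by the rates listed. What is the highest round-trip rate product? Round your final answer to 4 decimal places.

1.0479

loaf→oil→ox→loaf: 0.454 × 0.946 × 2.44 = 1.04794
ox→oil→goat→ox: 1.03 × 1.43 × 0.599 = 0.88227
Maximum is loaf→oil→ox→loaf at 1.0479; arbitrage exists.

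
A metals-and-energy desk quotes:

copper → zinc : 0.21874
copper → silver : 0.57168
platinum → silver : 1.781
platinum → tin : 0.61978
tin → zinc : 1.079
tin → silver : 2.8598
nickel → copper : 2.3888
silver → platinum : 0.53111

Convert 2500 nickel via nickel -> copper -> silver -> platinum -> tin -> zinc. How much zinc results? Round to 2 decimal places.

1212.60

2500 nickel × 2.3888 = 5972 copper
5972 copper × 0.57168 = 3414.07296 silver
3414.07296 silver × 0.53111 = 1813.2482897856 platinum
1813.2482897856 platinum × 0.61978 = 1123.815025043319168 tin
1123.815025043319168 tin × 1.079 = 1212.596412021741382272 zinc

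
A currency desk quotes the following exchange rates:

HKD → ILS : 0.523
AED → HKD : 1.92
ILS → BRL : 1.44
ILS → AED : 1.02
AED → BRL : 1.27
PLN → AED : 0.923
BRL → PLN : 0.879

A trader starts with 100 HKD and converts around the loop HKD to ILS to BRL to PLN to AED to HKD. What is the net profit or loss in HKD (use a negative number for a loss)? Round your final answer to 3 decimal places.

17.316

100 HKD × 0.523 = 52.3 ILS
52.3 ILS × 1.44 = 75.312 BRL
75.312 BRL × 0.879 = 66.199248 PLN
66.199248 PLN × 0.923 = 61.101905904 AED
61.101905904 AED × 1.92 = 117.31565933568 HKD
Net change: 117.31565933568 − 100 = 17.31565933568 HKD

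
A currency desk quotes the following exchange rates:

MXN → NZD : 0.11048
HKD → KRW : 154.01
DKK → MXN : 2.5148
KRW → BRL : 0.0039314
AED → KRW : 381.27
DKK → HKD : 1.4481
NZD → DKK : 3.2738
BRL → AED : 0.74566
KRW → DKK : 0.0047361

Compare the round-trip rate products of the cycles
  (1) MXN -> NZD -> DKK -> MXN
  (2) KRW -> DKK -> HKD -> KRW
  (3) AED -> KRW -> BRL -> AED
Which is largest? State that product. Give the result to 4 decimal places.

1.1177

(1) 0.11048 × 3.2738 × 2.5148 = 0.90958
(2) 0.0047361 × 1.4481 × 154.01 = 1.05625
(3) 381.27 × 0.0039314 × 0.74566 = 1.11769
Highest is cycle (3) at 1.1177 (>1, arbitrage).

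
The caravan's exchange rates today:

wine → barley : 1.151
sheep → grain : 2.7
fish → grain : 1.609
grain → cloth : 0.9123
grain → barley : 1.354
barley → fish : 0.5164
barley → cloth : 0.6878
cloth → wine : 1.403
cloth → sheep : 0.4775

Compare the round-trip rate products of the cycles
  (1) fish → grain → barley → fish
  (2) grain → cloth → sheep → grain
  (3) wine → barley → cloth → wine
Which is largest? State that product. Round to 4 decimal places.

1.1762

(1) 1.609 × 1.354 × 0.5164 = 1.12502
(2) 0.9123 × 0.4775 × 2.7 = 1.17618
(3) 1.151 × 0.6878 × 1.403 = 1.11070
Highest is cycle (2) at 1.1762 (>1, arbitrage).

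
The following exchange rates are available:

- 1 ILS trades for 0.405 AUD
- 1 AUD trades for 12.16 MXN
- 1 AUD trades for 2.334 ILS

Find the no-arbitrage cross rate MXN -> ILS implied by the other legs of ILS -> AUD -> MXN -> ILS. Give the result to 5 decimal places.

Known legs of the cycle: 0.405 × 12.16 = 4.9248
For no arbitrage the full-cycle product must be 1, so the missing rate is 1 / 4.9248 ≈ 0.2030539.

0.20305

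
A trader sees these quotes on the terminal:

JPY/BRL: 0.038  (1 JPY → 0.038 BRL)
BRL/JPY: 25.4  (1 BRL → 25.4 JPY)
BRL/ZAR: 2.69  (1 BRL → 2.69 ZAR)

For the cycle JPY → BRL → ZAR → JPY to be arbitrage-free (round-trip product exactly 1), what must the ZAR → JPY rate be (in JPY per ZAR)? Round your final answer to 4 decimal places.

Known legs of the cycle: 0.038 × 2.69 = 0.10222
For no arbitrage the full-cycle product must be 1, so the missing rate is 1 / 0.10222 ≈ 9.782821.

9.7828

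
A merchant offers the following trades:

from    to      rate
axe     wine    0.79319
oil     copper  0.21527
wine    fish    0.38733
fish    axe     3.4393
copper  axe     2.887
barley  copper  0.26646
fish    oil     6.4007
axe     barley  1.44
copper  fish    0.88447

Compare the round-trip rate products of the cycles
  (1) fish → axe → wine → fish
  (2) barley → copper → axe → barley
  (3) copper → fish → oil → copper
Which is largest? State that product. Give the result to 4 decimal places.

1.2187

(1) 3.4393 × 0.79319 × 0.38733 = 1.05664
(2) 0.26646 × 2.887 × 1.44 = 1.10775
(3) 0.88447 × 6.4007 × 0.21527 = 1.21869
Highest is cycle (3) at 1.2187 (>1, arbitrage).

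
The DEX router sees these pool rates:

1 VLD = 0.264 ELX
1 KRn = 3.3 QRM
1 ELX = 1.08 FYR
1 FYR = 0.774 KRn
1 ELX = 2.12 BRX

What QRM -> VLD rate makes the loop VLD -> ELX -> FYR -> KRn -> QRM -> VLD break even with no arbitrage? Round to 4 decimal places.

Known legs of the cycle: 0.264 × 1.08 × 0.774 × 3.3 = 0.728253504
For no arbitrage the full-cycle product must be 1, so the missing rate is 1 / 0.728253504 ≈ 1.373148.

1.3731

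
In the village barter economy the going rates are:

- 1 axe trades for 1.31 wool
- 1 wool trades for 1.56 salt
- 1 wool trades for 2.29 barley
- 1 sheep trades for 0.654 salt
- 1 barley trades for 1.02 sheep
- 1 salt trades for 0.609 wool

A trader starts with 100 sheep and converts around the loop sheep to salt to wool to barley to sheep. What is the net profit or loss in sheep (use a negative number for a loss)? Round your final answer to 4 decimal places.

-6.9684

100 sheep × 0.654 = 65.4 salt
65.4 salt × 0.609 = 39.8286 wool
39.8286 wool × 2.29 = 91.207494 barley
91.207494 barley × 1.02 = 93.03164388 sheep
Net change: 93.03164388 − 100 = -6.96835612 sheep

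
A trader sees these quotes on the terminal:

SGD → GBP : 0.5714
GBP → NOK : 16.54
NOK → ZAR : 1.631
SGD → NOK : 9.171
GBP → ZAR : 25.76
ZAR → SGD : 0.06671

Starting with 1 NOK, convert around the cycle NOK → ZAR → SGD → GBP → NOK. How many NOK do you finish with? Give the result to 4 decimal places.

1.0283

1 NOK × 1.631 = 1.631 ZAR
1.631 ZAR × 0.06671 = 0.10880401 SGD
0.10880401 SGD × 0.5714 = 0.062170611314 GBP
0.062170611314 GBP × 16.54 = 1.02830191113356 NOK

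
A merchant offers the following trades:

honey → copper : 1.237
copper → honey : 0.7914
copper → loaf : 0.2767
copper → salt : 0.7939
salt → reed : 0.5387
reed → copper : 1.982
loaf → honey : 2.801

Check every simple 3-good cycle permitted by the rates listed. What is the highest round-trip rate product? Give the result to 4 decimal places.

0.9587

loaf→honey→copper→loaf: 2.801 × 1.237 × 0.2767 = 0.95872
reed→copper→salt→reed: 1.982 × 0.7939 × 0.5387 = 0.84765
Maximum is loaf→honey→copper→loaf at 0.9587; no arbitrage — every cycle loses value.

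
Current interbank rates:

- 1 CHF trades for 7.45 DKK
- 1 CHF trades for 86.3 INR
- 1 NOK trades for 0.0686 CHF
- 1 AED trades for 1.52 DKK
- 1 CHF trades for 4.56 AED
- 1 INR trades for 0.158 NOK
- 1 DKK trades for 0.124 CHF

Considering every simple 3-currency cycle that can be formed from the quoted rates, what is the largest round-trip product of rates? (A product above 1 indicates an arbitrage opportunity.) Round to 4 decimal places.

NOK→CHF→INR→NOK: 0.0686 × 86.3 × 0.158 = 0.93539
AED→DKK→CHF→AED: 1.52 × 0.124 × 4.56 = 0.85947
Maximum is NOK→CHF→INR→NOK at 0.9354; no arbitrage — every cycle loses value.

0.9354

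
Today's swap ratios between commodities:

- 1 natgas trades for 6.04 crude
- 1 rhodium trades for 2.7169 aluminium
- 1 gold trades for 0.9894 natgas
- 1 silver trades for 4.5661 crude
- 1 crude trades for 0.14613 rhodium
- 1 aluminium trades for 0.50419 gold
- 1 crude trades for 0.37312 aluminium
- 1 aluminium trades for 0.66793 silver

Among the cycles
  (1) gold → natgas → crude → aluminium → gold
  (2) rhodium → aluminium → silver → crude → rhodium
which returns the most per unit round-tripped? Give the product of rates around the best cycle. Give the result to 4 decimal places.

1.2108

(1) 0.9894 × 6.04 × 0.37312 × 0.50419 = 1.12422
(2) 2.7169 × 0.66793 × 4.5661 × 0.14613 = 1.21085
Highest is cycle (2) at 1.2108 (>1, arbitrage).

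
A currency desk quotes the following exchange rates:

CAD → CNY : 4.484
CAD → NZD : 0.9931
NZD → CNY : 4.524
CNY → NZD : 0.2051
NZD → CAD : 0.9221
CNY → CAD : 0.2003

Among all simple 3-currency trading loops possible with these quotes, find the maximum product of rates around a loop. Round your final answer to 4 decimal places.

0.8999

CNY→CAD→NZD→CNY: 0.2003 × 0.9931 × 4.524 = 0.89990
CNY→NZD→CAD→CNY: 0.2051 × 0.9221 × 4.484 = 0.84803
Maximum is CNY→CAD→NZD→CNY at 0.8999; no arbitrage — every cycle loses value.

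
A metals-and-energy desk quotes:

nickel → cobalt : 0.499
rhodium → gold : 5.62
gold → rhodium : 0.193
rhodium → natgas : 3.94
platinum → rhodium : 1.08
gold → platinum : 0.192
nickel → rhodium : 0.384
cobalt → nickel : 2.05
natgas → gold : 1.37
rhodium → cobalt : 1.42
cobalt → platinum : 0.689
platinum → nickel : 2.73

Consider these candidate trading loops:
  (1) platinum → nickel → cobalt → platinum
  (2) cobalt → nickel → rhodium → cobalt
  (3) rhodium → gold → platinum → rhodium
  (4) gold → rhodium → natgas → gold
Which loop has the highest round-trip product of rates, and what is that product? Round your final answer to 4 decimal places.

(1) 2.73 × 0.499 × 0.689 = 0.93860
(2) 2.05 × 0.384 × 1.42 = 1.11782
(3) 5.62 × 0.192 × 1.08 = 1.16536
(4) 0.193 × 3.94 × 1.37 = 1.04178
Highest is cycle (3) at 1.1654 (>1, arbitrage).

1.1654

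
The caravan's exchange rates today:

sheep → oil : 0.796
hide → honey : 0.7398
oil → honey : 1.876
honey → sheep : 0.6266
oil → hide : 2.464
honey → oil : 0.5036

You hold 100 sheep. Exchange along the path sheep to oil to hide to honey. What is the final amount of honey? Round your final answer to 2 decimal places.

100 sheep × 0.796 = 79.6 oil
79.6 oil × 2.464 = 196.1344 hide
196.1344 hide × 0.7398 = 145.10022912 honey

145.10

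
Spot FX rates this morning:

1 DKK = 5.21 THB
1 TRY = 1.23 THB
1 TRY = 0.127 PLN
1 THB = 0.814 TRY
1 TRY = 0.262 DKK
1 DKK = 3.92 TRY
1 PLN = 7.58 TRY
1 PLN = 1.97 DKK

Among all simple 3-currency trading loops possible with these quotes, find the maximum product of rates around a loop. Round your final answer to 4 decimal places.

1.1111

DKK→THB→TRY→DKK: 5.21 × 0.814 × 0.262 = 1.11113
DKK→TRY→PLN→DKK: 3.92 × 0.127 × 1.97 = 0.98074
Maximum is DKK→THB→TRY→DKK at 1.1111; arbitrage exists.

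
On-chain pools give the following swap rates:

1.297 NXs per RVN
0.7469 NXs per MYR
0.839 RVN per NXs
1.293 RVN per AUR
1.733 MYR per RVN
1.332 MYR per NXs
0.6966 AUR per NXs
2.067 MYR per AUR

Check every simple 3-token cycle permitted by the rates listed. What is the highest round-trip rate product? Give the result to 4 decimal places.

1.1682

NXs→AUR→RVN→NXs: 0.6966 × 1.293 × 1.297 = 1.16821
NXs→RVN→MYR→NXs: 0.839 × 1.733 × 0.7469 = 1.08598
NXs→AUR→MYR→NXs: 0.6966 × 2.067 × 0.7469 = 1.07544
Maximum is NXs→AUR→RVN→NXs at 1.1682; arbitrage exists.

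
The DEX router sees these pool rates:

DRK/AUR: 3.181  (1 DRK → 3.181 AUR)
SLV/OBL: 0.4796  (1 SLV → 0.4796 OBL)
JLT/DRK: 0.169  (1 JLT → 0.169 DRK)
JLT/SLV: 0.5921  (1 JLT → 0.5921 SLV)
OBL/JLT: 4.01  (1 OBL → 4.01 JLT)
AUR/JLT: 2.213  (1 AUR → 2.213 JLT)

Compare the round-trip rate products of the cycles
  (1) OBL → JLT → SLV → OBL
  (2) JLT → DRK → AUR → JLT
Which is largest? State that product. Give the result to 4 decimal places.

(1) 4.01 × 0.5921 × 0.4796 = 1.13872
(2) 0.169 × 3.181 × 2.213 = 1.18968
Highest is cycle (2) at 1.1897 (>1, arbitrage).

1.1897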